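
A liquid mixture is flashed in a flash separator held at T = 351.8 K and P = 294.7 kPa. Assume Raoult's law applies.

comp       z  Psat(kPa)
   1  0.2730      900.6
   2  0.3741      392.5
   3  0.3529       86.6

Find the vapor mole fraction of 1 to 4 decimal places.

y_1 = 0.4125

Raoult's law: Kᵢ = Pᵢˢᵃᵗ/P = Pᵢˢᵃᵗ/294.7.
  K_1 = 900.6/294.7 = 3.055989, K_2 = 392.5/294.7 = 1.331863, K_3 = 86.6/294.7 = 0.293858
Rachford–Rice: g(V/F) = Σ zᵢ(Kᵢ−1)/(1+V/F(Kᵢ−1)) = 0.
Feasibility: ΣzᵢKᵢ = 1.4362, Σzᵢ/Kᵢ = 1.5711 — both > 1, two phases present.
Newton–Raphson from V/F = 0.43:
  V/F = 0.4300: g = 0.04870, g' = -0.7195 → V/F = 0.4977
  V/F = 0.4977: g = -0.00026, g' = -0.7306 → V/F = 0.4973
Converged at V/F = 0.4973.
Compositions from xᵢ = zᵢ/(1+V/F(Kᵢ−1)), yᵢ = Kᵢxᵢ:
  1: x = 0.1350, y = 0.4125
  2: x = 0.3211, y = 0.4277
  3: x = 0.5439, y = 0.1598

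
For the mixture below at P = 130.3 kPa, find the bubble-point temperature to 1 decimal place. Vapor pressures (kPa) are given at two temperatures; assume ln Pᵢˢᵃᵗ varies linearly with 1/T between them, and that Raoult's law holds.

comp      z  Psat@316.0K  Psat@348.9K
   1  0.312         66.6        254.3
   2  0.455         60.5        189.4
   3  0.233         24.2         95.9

Bubble-point temperature: ΣzᵢPᵢˢᵃᵗ(T) = P. Interpolate ln Pᵢˢᵃᵗ = aᵢ + bᵢ/T.
  T = 316.0 K: ΣzᵢPᵢˢᵃᵗ = 53.95 kPa
  T = 348.9 K: ΣzᵢPᵢˢᵃᵗ = 187.86 kPa
  T = 332.4 K: ΣzᵢPᵢˢᵃᵗ = 103.49 kPa
  T = 340.6 K: ΣzᵢPᵢˢᵃᵗ = 140.15 kPa
  T = 336.5 K: ΣzᵢPᵢˢᵃᵗ = 120.65 kPa
  T = 338.6 K: ΣzᵢPᵢˢᵃᵗ = 130.33 kPa
Interpolating between 336.5 K and 338.6 K gives T ≈ 338.6 K.

T = 338.6 K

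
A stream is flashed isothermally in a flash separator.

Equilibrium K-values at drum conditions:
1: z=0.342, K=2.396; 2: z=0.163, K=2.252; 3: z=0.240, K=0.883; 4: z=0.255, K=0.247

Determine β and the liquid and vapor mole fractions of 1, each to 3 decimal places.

Let β = V/F and solve Σ zᵢ(Kᵢ−1)/(1+β(Kᵢ−1)) = 0.
Feasibility: ΣzᵢKᵢ = 1.461, Σzᵢ/Kᵢ = 1.519 — both > 1, two phases present.
Newton iteration, β⁰ = 0.5:
  β = 0.500: g = 0.0689, g' = -0.703 → β = 0.598
  β = 0.598: g = -0.0025, g' = -0.764 → β = 0.595
Converged at β = 0.595.
Compositions from xᵢ = zᵢ/(1+β(Kᵢ−1)), yᵢ = Kᵢxᵢ:
  1: x = 0.187, y = 0.448
  2: x = 0.093, y = 0.210
  3: x = 0.258, y = 0.228
  4: x = 0.462, y = 0.114

β = 0.595, x_1 = 0.187, y_1 = 0.448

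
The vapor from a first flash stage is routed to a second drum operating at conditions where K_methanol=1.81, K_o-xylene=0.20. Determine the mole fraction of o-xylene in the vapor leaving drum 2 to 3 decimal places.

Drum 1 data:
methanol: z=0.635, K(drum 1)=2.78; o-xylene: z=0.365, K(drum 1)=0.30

y_o-xylene (drum 2) = 0.101

Drum 1:
Rachford–Rice: g(ψ₁) = Σ zᵢ(Kᵢ−1)/(1+ψ₁(Kᵢ−1)) = 0.
g(0) = ΣzᵢKᵢ − 1 = 0.875 and g(1) = 1 − Σzᵢ/Kᵢ = -0.445, so a root lies in (0, 1).
Binary case is linear: z₁(K₁−1)(1+ψ₁(K₂−1)) + z₂(K₂−1)(1+ψ₁(K₁−1)) = 0
⇒ ψ₁ = [z₁(K₁−1)+z₂(K₂−1)] / [−(K₁−1)(K₂−1)] = 0.8748/1.2460 = 0.702
Drum-1 compositions:
  methanol: x = 0.282, y = 0.785
  o-xylene: x = 0.718, y = 0.215
Drum-2 feed = drum-1 vapor: z₂ = (0.7847, 0.2153).
Drum 2:
Let ψ₂ = V/F and solve Σ zᵢ(Kᵢ−1)/(1+ψ₂(Kᵢ−1)) = 0.
Feasibility: ΣzᵢKᵢ = 1.463, Σzᵢ/Kᵢ = 1.510 — both > 1, two phases present.
Binary case is linear: z₁(K₁−1)(1+ψ₂(K₂−1)) + z₂(K₂−1)(1+ψ₂(K₁−1)) = 0
⇒ ψ₂ = [z₁(K₁−1)+z₂(K₂−1)] / [−(K₁−1)(K₂−1)] = 0.4633/0.6480 = 0.715
  methanol: x = 0.497, y = 0.899
  o-xylene: x = 0.503, y = 0.101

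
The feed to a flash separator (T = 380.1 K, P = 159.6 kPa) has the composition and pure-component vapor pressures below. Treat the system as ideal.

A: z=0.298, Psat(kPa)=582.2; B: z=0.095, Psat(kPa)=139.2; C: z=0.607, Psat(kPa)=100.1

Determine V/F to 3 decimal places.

V/F = 0.600

Raoult's law: Kᵢ = Pᵢˢᵃᵗ/P = Pᵢˢᵃᵗ/159.6.
  K_A = 582.2/159.6 = 3.64787, K_B = 139.2/159.6 = 0.87218, K_C = 100.1/159.6 = 0.62719
Rachford–Rice: g(V/F) = Σ zᵢ(Kᵢ−1)/(1+V/F(Kᵢ−1)) = 0.
Check two-phase: ΣzᵢKᵢ = 1.551 > 1 and Σzᵢ/Kᵢ = 1.158 > 1, so g(0) = 0.551 > 0 and g(1) = -0.158 < 0.
Newton–Raphson from V/F = 0.6:
  V/F = 0.600: g = 0.0002, g' = -0.454 → V/F = 0.600
Converged at V/F = 0.600.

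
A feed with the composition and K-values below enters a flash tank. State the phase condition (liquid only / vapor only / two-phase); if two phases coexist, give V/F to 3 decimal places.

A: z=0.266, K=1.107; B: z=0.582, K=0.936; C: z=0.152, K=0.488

liquid only

ΣzᵢKᵢ = 0.913; Σzᵢ/Kᵢ = 1.174.
Since ΣzᵢKᵢ < 1 the mixture is below its bubble point — single liquid phase.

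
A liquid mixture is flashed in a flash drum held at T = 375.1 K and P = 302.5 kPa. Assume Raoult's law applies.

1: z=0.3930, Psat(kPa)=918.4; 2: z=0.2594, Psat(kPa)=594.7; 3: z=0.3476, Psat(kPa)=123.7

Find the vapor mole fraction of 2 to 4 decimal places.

y_2 = 0.2768

Raoult's law: Kᵢ = Pᵢˢᵃᵗ/P = Pᵢˢᵃᵗ/302.5.
  K_1 = 918.4/302.5 = 3.036033, K_2 = 594.7/302.5 = 1.965950, K_3 = 123.7/302.5 = 0.408926
Let ψ = V/F and solve Σ zᵢ(Kᵢ−1)/(1+ψ(Kᵢ−1)) = 0.
g(0) = ΣzᵢKᵢ − 1 = 0.8453 and g(1) = 1 − Σzᵢ/Kᵢ = -0.1114, so a root lies in (0, 1).
Newton–Raphson from ψ = 0.5:
  ψ = 0.5000: g = 0.27382, g' = -0.7548 → ψ = 0.8628
  ψ = 0.8628: g = 0.00767, g' = -0.7921 → ψ = 0.8725
  ψ = 0.8725: g = -0.00004, g' = -0.8004 → ψ = 0.8724
Converged at ψ = 0.8724.
Compositions from xᵢ = zᵢ/(1+ψ(Kᵢ−1)), yᵢ = Kᵢxᵢ:
  1: x = 0.1416, y = 0.4298
  2: x = 0.1408, y = 0.2768
  3: x = 0.7177, y = 0.2935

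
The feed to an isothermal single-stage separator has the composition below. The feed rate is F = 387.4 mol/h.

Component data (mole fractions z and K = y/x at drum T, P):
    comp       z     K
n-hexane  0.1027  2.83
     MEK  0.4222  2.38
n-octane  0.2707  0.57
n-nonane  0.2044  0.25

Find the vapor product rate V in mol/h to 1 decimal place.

Material balance + equilibrium reduce to Σ zᵢ(Kᵢ−1)/(1+ψ(Kᵢ−1)) = 0.
Check two-phase: ΣzᵢKᵢ = 1.5009 > 1 and Σzᵢ/Kᵢ = 1.5062 > 1, so g(0) = 0.5009 > 0 and g(1) = -0.5062 < 0.
Newton iteration, ψ⁰ = 0.5:
  ψ = 0.5000: g = 0.04934, g' = -0.7509 → ψ = 0.5657
  ψ = 0.5657: g = -0.00055, g' = -0.7709 → ψ = 0.5650
Converged at ψ = 0.5650.
Then V = ψ·F = 0.5650·387.4 = 218.9 mol/h and L = F − V = 168.5 mol/h.

V = 218.9 mol/h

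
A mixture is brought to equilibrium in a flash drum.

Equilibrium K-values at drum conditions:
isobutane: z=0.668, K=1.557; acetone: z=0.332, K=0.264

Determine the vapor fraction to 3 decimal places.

Material balance + equilibrium reduce to Σ zᵢ(Kᵢ−1)/(1+ψ(Kᵢ−1)) = 0.
Feasibility: ΣzᵢKᵢ = 1.128, Σzᵢ/Kᵢ = 1.687 — both > 1, two phases present.
Binary case is linear: z₁(K₁−1)(1+ψ(K₂−1)) + z₂(K₂−1)(1+ψ(K₁−1)) = 0
⇒ ψ = [z₁(K₁−1)+z₂(K₂−1)] / [−(K₁−1)(K₂−1)] = 0.1277/0.4100 = 0.312

ψ = 0.312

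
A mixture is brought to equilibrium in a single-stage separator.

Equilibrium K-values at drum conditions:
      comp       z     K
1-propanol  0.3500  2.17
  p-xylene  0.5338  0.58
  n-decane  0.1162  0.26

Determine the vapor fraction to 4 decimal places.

ψ = 0.1734

Rachford–Rice: g(ψ) = Σ zᵢ(Kᵢ−1)/(1+ψ(Kᵢ−1)) = 0.
g(0) = ΣzᵢKᵢ − 1 = 0.0993 and g(1) = 1 − Σzᵢ/Kᵢ = -0.5286, so a root lies in (0, 1).
Iterate (Newton) starting at ψ = 0.64:
  ψ = 0.6400: g = -0.23580, g' = -0.5624 → ψ = 0.2207
  ψ = 0.2207: g = -0.02443, g' = -0.5079 → ψ = 0.1726
  ψ = 0.1726: g = 0.00038, g' = -0.5247 → ψ = 0.1734
Converged at ψ = 0.1734.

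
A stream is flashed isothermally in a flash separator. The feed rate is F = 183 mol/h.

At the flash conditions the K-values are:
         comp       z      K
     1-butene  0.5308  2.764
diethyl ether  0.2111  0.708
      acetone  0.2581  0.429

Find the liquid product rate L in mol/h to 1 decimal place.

L = 25.6 mol/h

Rachford–Rice: g(β) = Σ zᵢ(Kᵢ−1)/(1+β(Kᵢ−1)) = 0.
Check two-phase: ΣzᵢKᵢ = 1.7273 > 1 and Σzᵢ/Kᵢ = 1.0918 > 1, so g(0) = 0.7273 > 0 and g(1) = -0.0918 < 0.
Newton iteration, β⁰ = 0.5:
  β = 0.5000: g = 0.21908, g' = -0.6558 → β = 0.8340
  β = 0.8340: g = 0.01603, g' = -0.6087 → β = 0.8604
  β = 0.8604: g = -0.00012, g' = -0.6178 → β = 0.8602
Converged at β = 0.8602.
Then V = β·F = 0.8602·183 = 157.4 mol/h and L = F − V = 25.6 mol/h.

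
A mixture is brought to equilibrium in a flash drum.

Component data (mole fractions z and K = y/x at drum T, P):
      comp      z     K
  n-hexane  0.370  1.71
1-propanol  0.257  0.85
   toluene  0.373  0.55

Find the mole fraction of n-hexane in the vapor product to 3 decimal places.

y_n-hexane = 0.546

Let ψ = V/F and solve Σ zᵢ(Kᵢ−1)/(1+ψ(Kᵢ−1)) = 0.
g(0) = ΣzᵢKᵢ − 1 = 0.056 and g(1) = 1 − Σzᵢ/Kᵢ = -0.197, so a root lies in (0, 1).
Newton iteration, ψ⁰ = 0.5:
  ψ = 0.500: g = -0.0644, g' = -0.234 → ψ = 0.225
  ψ = 0.225: g = -0.0001, g' = -0.238 → ψ = 0.224
Converged at ψ = 0.224.
Compositions from xᵢ = zᵢ/(1+ψ(Kᵢ−1)), yᵢ = Kᵢxᵢ:
  n-hexane: x = 0.319, y = 0.546
  1-propanol: x = 0.266, y = 0.226
  toluene: x = 0.415, y = 0.228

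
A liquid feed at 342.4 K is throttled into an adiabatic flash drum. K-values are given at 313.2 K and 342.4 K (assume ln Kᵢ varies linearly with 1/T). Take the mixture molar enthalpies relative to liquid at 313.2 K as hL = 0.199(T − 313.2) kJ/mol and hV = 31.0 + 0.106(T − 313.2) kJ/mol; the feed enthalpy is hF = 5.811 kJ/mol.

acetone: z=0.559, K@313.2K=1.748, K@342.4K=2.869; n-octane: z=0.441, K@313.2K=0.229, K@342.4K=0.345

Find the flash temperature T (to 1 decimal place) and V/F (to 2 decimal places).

T = 314.8 K, V/F = 0.18

Adiabatic flash: solve Rachford–Rice at each trial T, then check hF = ψ·hV(T) + (1−ψ)·hL(T).
  T = 313.2 K: K = (1.748, 0.229), RR gives ψ = 0.135, H_out = 4.199 kJ/mol
  T = 342.4 K: K = (2.869, 0.345), RR gives ψ = 0.617, H_out = 23.276 kJ/mol
  T = 327.8 K: K = (2.264, 0.284), RR gives ψ = 0.432, H_out = 15.697 kJ/mol
  T = 320.5 K: K = (1.995, 0.255), RR gives ψ = 0.308, H_out = 10.784 kJ/mol
  T = 316.9 K: K = (1.871, 0.242), RR gives ψ = 0.231, H_out = 7.823 kJ/mol
  T = 315.0 K: K = (1.807, 0.235), RR gives ψ = 0.185, H_out = 6.050 kJ/mol
Linear interpolation between T = 313.2 (H_out = 4.199) and T = 315.0 (H_out = 6.050) on hF = 5.811 gives T ≈ 314.8 K, at which ψ = 0.18.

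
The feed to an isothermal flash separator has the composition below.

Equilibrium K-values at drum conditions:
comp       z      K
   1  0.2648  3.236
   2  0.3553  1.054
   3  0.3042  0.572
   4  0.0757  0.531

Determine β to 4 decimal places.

Let β = V/F and solve Σ zᵢ(Kᵢ−1)/(1+β(Kᵢ−1)) = 0.
g(0) = ΣzᵢKᵢ − 1 = 0.4456 and g(1) = 1 − Σzᵢ/Kᵢ = -0.0933, so a root lies in (0, 1).
Newton iteration, β⁰ = 0.52:
  β = 0.5200: g = 0.07801, g' = -0.4053 → β = 0.7125
  β = 0.7125: g = 0.00618, g' = -0.3508 → β = 0.7301
Converged at β = 0.7301.

β = 0.7301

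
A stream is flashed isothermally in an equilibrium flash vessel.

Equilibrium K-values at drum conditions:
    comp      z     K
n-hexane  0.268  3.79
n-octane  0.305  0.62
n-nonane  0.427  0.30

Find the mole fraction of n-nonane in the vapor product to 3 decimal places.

Material balance + equilibrium reduce to Σ zᵢ(Kᵢ−1)/(1+ψ(Kᵢ−1)) = 0.
g(0) = ΣzᵢKᵢ − 1 = 0.333 and g(1) = 1 − Σzᵢ/Kᵢ = -0.986, so a root lies in (0, 1).
Newton iteration, ψ⁰ = 0.5:
  ψ = 0.500: g = -0.2907, g' = -0.926 → ψ = 0.186
  ψ = 0.186: g = 0.0238, g' = -1.232 → ψ = 0.205
  ψ = 0.205: g = 0.0005, g' = -1.180 → ψ = 0.206
Converged at ψ = 0.206.
Compositions from xᵢ = zᵢ/(1+ψ(Kᵢ−1)), yᵢ = Kᵢxᵢ:
  n-hexane: x = 0.170, y = 0.645
  n-octane: x = 0.331, y = 0.205
  n-nonane: x = 0.499, y = 0.150

y_n-nonane = 0.150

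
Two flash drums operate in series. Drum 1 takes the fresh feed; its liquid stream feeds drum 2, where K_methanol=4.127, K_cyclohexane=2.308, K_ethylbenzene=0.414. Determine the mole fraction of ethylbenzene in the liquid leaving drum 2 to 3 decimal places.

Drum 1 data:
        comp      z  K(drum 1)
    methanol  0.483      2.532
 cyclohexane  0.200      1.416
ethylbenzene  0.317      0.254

x_ethylbenzene (drum 2) = 0.792

Drum 1:
Rachford–Rice: g(ψ₁) = Σ zᵢ(Kᵢ−1)/(1+ψ₁(Kᵢ−1)) = 0.
Feasibility: ΣzᵢKᵢ = 1.587, Σzᵢ/Kᵢ = 1.580 — both > 1, two phases present.
Newton–Raphson from ψ₁ = 0.5:
  ψ₁ = 0.500: g = 0.1107, g' = -0.836 → ψ₁ = 0.632
  ψ₁ = 0.632: g = -0.0060, g' = -0.946 → ψ₁ = 0.626
Converged at ψ₁ = 0.626.
Drum-1 compositions:
  methanol: x = 0.247, y = 0.624
  cyclohexane: x = 0.159, y = 0.225
  ethylbenzene: x = 0.595, y = 0.151
Drum-2 feed = drum-1 liquid: z₂ = (0.2465, 0.1587, 0.5948).
Drum 2:
Material balance + equilibrium reduce to Σ zᵢ(Kᵢ−1)/(1+ψ₂(Kᵢ−1)) = 0.
Feasibility: ΣzᵢKᵢ = 1.630, Σzᵢ/Kᵢ = 1.565 — both > 1, two phases present.
Iterate (Newton) starting at ψ₂ = 0.5:
  ψ₂ = 0.500: g = -0.0668, g' = -0.875 → ψ₂ = 0.424
  ψ₂ = 0.424: g = 0.0015, g' = -0.920 → ψ₂ = 0.425
Converged at ψ₂ = 0.425.
  methanol: x = 0.106, y = 0.437
  cyclohexane: x = 0.102, y = 0.235
  ethylbenzene: x = 0.792, y = 0.328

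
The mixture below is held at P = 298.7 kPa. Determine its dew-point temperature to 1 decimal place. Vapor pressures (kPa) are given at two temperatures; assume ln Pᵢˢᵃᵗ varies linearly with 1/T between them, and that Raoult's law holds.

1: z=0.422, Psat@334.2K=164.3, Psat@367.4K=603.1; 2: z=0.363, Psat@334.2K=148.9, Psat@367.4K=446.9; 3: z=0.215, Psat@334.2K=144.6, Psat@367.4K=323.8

Dew-point temperature: Σzᵢ·P/Pᵢˢᵃᵗ(T) = 1. Interpolate ln Pᵢˢᵃᵗ = aᵢ + bᵢ/T.
  T = 334.2 K: ΣzᵢP/Pᵢˢᵃᵗ = 1.9395
  T = 367.4 K: ΣzᵢP/Pᵢˢᵃᵗ = 0.6500
  T = 350.8 K: ΣzᵢP/Pᵢˢᵃᵗ = 1.0890
  T = 359.1 K: ΣzᵢP/Pᵢˢᵃᵗ = 0.8354
  T = 355.0 K: ΣzᵢP/Pᵢˢᵃᵗ = 0.9506
  T = 352.9 K: ΣzᵢP/Pᵢˢᵃᵗ = 1.0170
Interpolating between 352.9 K and 355.0 K gives T ≈ 353.4 K.

T = 353.4 K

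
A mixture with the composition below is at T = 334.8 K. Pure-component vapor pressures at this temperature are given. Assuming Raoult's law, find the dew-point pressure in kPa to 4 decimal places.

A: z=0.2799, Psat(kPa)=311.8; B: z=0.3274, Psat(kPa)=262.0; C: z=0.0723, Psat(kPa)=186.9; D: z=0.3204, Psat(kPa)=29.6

Pdew = 74.8589 kPa

At the dew point ψ → 1, so Σzᵢ/Kᵢ = 1 with Kᵢ = Pᵢˢᵃᵗ/P ⇒ 1/P = Σzᵢ/Pᵢˢᵃᵗ.
1/P = 0.2799/311.8 + 0.3274/262.0 + 0.0723/186.9 + 0.3204/29.6 = 0.0133585 ⇒ P = 74.8589 kPa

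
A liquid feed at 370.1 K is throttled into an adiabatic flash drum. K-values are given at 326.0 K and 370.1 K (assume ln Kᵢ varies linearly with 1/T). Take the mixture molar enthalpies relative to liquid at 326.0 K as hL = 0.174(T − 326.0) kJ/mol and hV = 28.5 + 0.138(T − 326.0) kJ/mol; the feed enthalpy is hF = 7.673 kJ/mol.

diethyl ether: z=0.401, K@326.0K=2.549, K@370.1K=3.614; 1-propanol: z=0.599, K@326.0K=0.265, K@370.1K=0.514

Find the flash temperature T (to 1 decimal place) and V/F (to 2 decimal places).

Adiabatic flash: solve Rachford–Rice at each trial T, then check hF = ψ·hV(T) + (1−ψ)·hL(T).
  T = 326.0 K: K = (2.549, 0.265), RR gives ψ = 0.159, H_out = 4.528 kJ/mol
  T = 370.1 K: K = (3.614, 0.514), RR gives ψ = 0.596, H_out = 23.712 kJ/mol
  T = 348.1 K: K = (3.070, 0.377), RR gives ψ = 0.354, H_out = 13.666 kJ/mol
  T = 337.1 K: K = (2.807, 0.318), RR gives ψ = 0.257, H_out = 9.145 kJ/mol
  T = 331.6 K: K = (2.678, 0.291), RR gives ψ = 0.209, H_out = 6.882 kJ/mol
  T = 334.4 K: K = (2.744, 0.305), RR gives ψ = 0.233, H_out = 8.038 kJ/mol
  T = 333.0 K: K = (2.711, 0.298), RR gives ψ = 0.221, H_out = 7.461 kJ/mol
Linear interpolation between T = 333.0 (H_out = 7.461) and T = 334.4 (H_out = 8.038) on hF = 7.673 gives T ≈ 333.5 K, at which ψ = 0.23.

T = 333.5 K, V/F = 0.23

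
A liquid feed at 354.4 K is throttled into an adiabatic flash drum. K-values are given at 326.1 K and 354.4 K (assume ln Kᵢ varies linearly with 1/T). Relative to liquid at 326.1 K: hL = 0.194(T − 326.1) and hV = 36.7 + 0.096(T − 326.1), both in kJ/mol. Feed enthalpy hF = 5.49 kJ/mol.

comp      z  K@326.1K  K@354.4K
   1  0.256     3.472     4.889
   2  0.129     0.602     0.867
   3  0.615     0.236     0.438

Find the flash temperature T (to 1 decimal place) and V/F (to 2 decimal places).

Adiabatic flash: solve Rachford–Rice at each trial T, then check hF = ψ·hV(T) + (1−ψ)·hL(T).
  T = 326.1 K: K = (3.472, 0.602, 0.236), RR gives ψ = 0.064, H_out = 2.342 kJ/mol
  T = 354.4 K: K = (4.889, 0.867, 0.438), RR gives ψ = 0.324, H_out = 16.483 kJ/mol
  T = 340.2 K: K = (4.147, 0.727, 0.325), RR gives ψ = 0.184, H_out = 9.220 kJ/mol
  T = 333.1 K: K = (3.799, 0.663, 0.278), RR gives ψ = 0.123, H_out = 5.791 kJ/mol
  T = 329.6 K: K = (3.634, 0.632, 0.256), RR gives ψ = 0.094, H_out = 4.083 kJ/mol
  T = 331.4 K: K = (3.718, 0.648, 0.267), RR gives ψ = 0.109, H_out = 4.965 kJ/mol
Linear interpolation between T = 331.4 (H_out = 4.965) and T = 333.1 (H_out = 5.791) on hF = 5.49 gives T ≈ 332.5 K, at which ψ = 0.12.

T = 332.5 K, V/F = 0.12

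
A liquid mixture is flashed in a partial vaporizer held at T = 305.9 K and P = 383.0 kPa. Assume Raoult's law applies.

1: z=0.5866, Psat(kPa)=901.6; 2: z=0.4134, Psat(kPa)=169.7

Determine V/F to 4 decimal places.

V/F = 0.7480

Raoult's law: Kᵢ = Pᵢˢᵃᵗ/P = Pᵢˢᵃᵗ/383.0.
  K_1 = 901.6/383.0 = 2.354047, K_2 = 169.7/383.0 = 0.443081
Rachford–Rice: g(V/F) = Σ zᵢ(Kᵢ−1)/(1+V/F(Kᵢ−1)) = 0.
Check two-phase: ΣzᵢKᵢ = 1.5641 > 1 and Σzᵢ/Kᵢ = 1.1822 > 1, so g(0) = 0.5641 > 0 and g(1) = -0.1822 < 0.
Binary case is linear: z₁(K₁−1)(1+V/F(K₂−1)) + z₂(K₂−1)(1+V/F(K₁−1)) = 0
⇒ V/F = [z₁(K₁−1)+z₂(K₂−1)] / [−(K₁−1)(K₂−1)] = 0.56405/0.75409 = 0.7480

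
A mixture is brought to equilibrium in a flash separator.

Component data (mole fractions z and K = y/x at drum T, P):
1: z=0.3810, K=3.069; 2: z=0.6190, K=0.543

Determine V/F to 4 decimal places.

V/F = 0.5345

Material balance + equilibrium reduce to Σ zᵢ(Kᵢ−1)/(1+V/F(Kᵢ−1)) = 0.
Check two-phase: ΣzᵢKᵢ = 1.5054 > 1 and Σzᵢ/Kᵢ = 1.2641 > 1, so g(0) = 0.5054 > 0 and g(1) = -0.2641 < 0.
Newton iteration, V/F⁰ = 0.5:
  V/F = 0.5000: g = 0.02079, g' = -0.6112 → V/F = 0.5340
  V/F = 0.5340: g = 0.00030, g' = -0.5943 → V/F = 0.5345
Converged at V/F = 0.5345.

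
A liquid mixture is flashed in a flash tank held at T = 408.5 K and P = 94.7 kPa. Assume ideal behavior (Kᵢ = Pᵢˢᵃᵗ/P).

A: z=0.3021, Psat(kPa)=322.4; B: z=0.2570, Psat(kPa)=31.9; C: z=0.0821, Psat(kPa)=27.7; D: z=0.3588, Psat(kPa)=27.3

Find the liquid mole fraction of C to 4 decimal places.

x_C = 0.0915

Raoult's law: Kᵢ = Pᵢˢᵃᵗ/P = Pᵢˢᵃᵗ/94.7.
  K_A = 322.4/94.7 = 3.404435, K_B = 31.9/94.7 = 0.336853, K_C = 27.7/94.7 = 0.292503, K_D = 27.3/94.7 = 0.288279
Material balance + equilibrium reduce to Σ zᵢ(Kᵢ−1)/(1+β(Kᵢ−1)) = 0.
Feasibility: ΣzᵢKᵢ = 1.2425, Σzᵢ/Kᵢ = 2.3770 — both > 1, two phases present.
Iterate (Newton) starting at β = 0.5:
  β = 0.5000: g = -0.41146, g' = -1.1495 → β = 0.1421
  β = 0.1421: g = 0.00461, g' = -1.3839 → β = 0.1454
Converged at β = 0.1454.
Compositions from xᵢ = zᵢ/(1+β(Kᵢ−1)), yᵢ = Kᵢxᵢ:
  A: x = 0.2238, y = 0.7620
  B: x = 0.2844, y = 0.0958
  C: x = 0.0915, y = 0.0268
  D: x = 0.4002, y = 0.1154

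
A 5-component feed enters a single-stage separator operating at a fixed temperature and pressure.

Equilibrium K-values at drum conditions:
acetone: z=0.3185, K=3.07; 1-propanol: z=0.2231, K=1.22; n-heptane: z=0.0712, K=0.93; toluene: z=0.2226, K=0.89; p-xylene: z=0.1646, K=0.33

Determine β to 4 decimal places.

β = 0.8359

Let β = V/F and solve Σ zᵢ(Kᵢ−1)/(1+β(Kᵢ−1)) = 0.
Check two-phase: ΣzᵢKᵢ = 1.5686 > 1 and Σzᵢ/Kᵢ = 1.1121 > 1, so g(0) = 0.5686 > 0 and g(1) = -0.1121 < 0.
Newton iteration, β⁰ = 0.5:
  β = 0.5000: g = 0.17128, g' = -0.5088 → β = 0.8366
  β = 0.8366: g = -0.00043, g' = -0.5768 → β = 0.8359
Converged at β = 0.8359.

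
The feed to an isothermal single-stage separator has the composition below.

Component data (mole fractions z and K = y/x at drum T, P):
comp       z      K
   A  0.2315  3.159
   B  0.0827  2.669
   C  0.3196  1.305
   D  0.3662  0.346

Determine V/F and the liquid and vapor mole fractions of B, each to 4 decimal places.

Rachford–Rice: g(V/F) = Σ zᵢ(Kᵢ−1)/(1+V/F(Kᵢ−1)) = 0.
Feasibility: ΣzᵢKᵢ = 1.4958, Σzᵢ/Kᵢ = 1.4076 — both > 1, two phases present.
Iterate (Newton) starting at V/F = 0.5:
  V/F = 0.5000: g = 0.04431, g' = -0.6862 → V/F = 0.5646
  V/F = 0.5646: g = -0.00021, g' = -0.6955 → V/F = 0.5643
Converged at V/F = 0.5643.
Compositions from xᵢ = zᵢ/(1+V/F(Kᵢ−1)), yᵢ = Kᵢxᵢ:
  A: x = 0.1044, y = 0.3297
  B: x = 0.0426, y = 0.1137
  C: x = 0.2727, y = 0.3558
  D: x = 0.5804, y = 0.2008

V/F = 0.5643, x_B = 0.0426, y_B = 0.1137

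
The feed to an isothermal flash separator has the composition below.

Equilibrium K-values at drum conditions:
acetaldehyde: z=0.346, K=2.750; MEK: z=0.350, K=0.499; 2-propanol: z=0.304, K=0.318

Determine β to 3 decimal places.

β = 0.216

Let β = V/F and solve Σ zᵢ(Kᵢ−1)/(1+β(Kᵢ−1)) = 0.
Feasibility: ΣzᵢKᵢ = 1.223, Σzᵢ/Kᵢ = 1.783 — both > 1, two phases present.
Newton–Raphson from β = 0.48:
  β = 0.480: g = -0.2100, g' = -0.778 → β = 0.210
  β = 0.210: g = 0.0048, g' = -0.869 → β = 0.216
Converged at β = 0.216.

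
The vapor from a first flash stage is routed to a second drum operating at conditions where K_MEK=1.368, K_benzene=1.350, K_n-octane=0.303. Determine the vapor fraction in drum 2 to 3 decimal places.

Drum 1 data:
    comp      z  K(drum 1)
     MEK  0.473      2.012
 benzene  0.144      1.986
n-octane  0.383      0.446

Drum 1:
Material balance + equilibrium reduce to Σ zᵢ(Kᵢ−1)/(1+ψ₁(Kᵢ−1)) = 0.
Check two-phase: ΣzᵢKᵢ = 1.408 > 1 and Σzᵢ/Kᵢ = 1.166 > 1, so g(0) = 0.408 > 0 and g(1) = -0.166 < 0.
Newton–Raphson from ψ₁ = 0.5:
  ψ₁ = 0.500: g = 0.1195, g' = -0.501 → ψ₁ = 0.738
  ψ₁ = 0.738: g = -0.0029, g' = -0.542 → ψ₁ = 0.733
Converged at ψ₁ = 0.733.
Drum-1 compositions:
  MEK: x = 0.272, y = 0.546
  benzene: x = 0.084, y = 0.166
  n-octane: x = 0.645, y = 0.288
Drum-2 feed = drum-1 vapor: z₂ = (0.5464, 0.1660, 0.2876).
Drum 2:
Let ψ₂ = V/F and solve Σ zᵢ(Kᵢ−1)/(1+ψ₂(Kᵢ−1)) = 0.
Feasibility: ΣzᵢKᵢ = 1.059, Σzᵢ/Kᵢ = 1.472 — both > 1, two phases present.
Newton iteration, ψ₂⁰ = 0.65:
  ψ₂ = 0.650: g = -0.1569, g' = -0.529 → ψ₂ = 0.353
  ψ₂ = 0.353: g = -0.0363, g' = -0.320 → ψ₂ = 0.240
  ψ₂ = 0.240: g = -0.0023, g' = -0.281 → ψ₂ = 0.232
Converged at ψ₂ = 0.232.
  MEK: x = 0.503, y = 0.689
  benzene: x = 0.154, y = 0.207
  n-octane: x = 0.343, y = 0.104

V/F (drum 2) = 0.232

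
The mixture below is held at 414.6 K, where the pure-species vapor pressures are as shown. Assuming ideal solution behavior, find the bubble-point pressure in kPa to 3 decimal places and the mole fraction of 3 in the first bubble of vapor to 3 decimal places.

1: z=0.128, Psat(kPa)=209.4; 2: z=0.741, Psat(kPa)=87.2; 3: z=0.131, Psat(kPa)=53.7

Pbub = 98.453 kPa, y_3 = 0.071

At the bubble point ψ → 0, so ΣzᵢKᵢ = 1 with Kᵢ = Pᵢˢᵃᵗ/P ⇒ P = ΣzᵢPᵢˢᵃᵗ.
P = 0.128·209.4 + 0.741·87.2 + 0.131·53.7 = 98.453 kPa
yᵢ = zᵢPᵢˢᵃᵗ/P ⇒ y_3 = 0.131·53.7/98.453 = 0.071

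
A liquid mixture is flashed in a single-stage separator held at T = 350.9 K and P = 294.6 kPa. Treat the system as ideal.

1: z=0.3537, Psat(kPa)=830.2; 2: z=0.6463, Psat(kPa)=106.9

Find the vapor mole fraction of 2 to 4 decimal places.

y_2 = 0.2687

Raoult's law: Kᵢ = Pᵢˢᵃᵗ/P = Pᵢˢᵃᵗ/294.6.
  K_1 = 830.2/294.6 = 2.818058, K_2 = 106.9/294.6 = 0.362865
Rachford–Rice: g(V/F) = Σ zᵢ(Kᵢ−1)/(1+V/F(Kᵢ−1)) = 0.
g(0) = ΣzᵢKᵢ − 1 = 0.2313 and g(1) = 1 − Σzᵢ/Kᵢ = -0.9066, so a root lies in (0, 1).
Binary case is linear: z₁(K₁−1)(1+V/F(K₂−1)) + z₂(K₂−1)(1+V/F(K₁−1)) = 0
⇒ V/F = [z₁(K₁−1)+z₂(K₂−1)] / [−(K₁−1)(K₂−1)] = 0.23127/1.15835 = 0.1997
Compositions from xᵢ = zᵢ/(1+V/F(Kᵢ−1)), yᵢ = Kᵢxᵢ:
  1: x = 0.2595, y = 0.7313
  2: x = 0.7405, y = 0.2687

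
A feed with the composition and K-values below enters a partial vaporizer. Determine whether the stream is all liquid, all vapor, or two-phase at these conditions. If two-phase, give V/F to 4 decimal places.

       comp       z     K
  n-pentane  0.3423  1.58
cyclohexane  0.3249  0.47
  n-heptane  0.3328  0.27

all liquid

ΣzᵢKᵢ = 0.7834; Σzᵢ/Kᵢ = 2.1405.
Since ΣzᵢKᵢ < 1 the mixture is below its bubble point — single liquid phase.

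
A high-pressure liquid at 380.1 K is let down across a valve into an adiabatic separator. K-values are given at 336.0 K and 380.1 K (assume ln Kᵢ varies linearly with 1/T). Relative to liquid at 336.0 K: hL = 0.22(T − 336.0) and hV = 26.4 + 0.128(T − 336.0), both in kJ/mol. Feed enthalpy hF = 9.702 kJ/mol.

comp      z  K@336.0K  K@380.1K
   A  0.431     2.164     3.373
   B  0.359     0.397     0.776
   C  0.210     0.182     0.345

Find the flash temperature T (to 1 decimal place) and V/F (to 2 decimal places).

Adiabatic flash: solve Rachford–Rice at each trial T, then check hF = ψ·hV(T) + (1−ψ)·hL(T).
  T = 336.0 K: K = (2.164, 0.397, 0.182), RR gives ψ = 0.141, H_out = 3.729 kJ/mol
  T = 380.1 K: K = (3.373, 0.776, 0.345), RR gives ψ = 0.751, H_out = 26.489 kJ/mol
  T = 358.1 K: K = (2.740, 0.567, 0.256), RR gives ψ = 0.440, H_out = 15.595 kJ/mol
  T = 347.1 K: K = (2.446, 0.478, 0.217), RR gives ψ = 0.297, H_out = 9.969 kJ/mol
  T = 341.6 K: K = (2.304, 0.436, 0.199), RR gives ψ = 0.222, H_out = 6.981 kJ/mol
  T = 344.4 K: K = (2.376, 0.457, 0.208), RR gives ψ = 0.260, H_out = 8.523 kJ/mol
  T = 345.8 K: K = (2.412, 0.468, 0.213), RR gives ψ = 0.279, H_out = 9.277 kJ/mol
Linear interpolation between T = 345.8 (H_out = 9.277) and T = 347.1 (H_out = 9.969) on hF = 9.702 gives T ≈ 346.6 K, at which ψ = 0.29.

T = 346.6 K, V/F = 0.29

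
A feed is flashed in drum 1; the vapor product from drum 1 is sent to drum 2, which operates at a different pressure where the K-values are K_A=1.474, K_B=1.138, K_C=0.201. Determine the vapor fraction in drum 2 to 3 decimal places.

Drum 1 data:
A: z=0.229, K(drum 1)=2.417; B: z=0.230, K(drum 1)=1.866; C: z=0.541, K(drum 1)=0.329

V/F (drum 2) = 0.330

Drum 1:
Let ψ₁ = V/F and solve Σ zᵢ(Kᵢ−1)/(1+ψ₁(Kᵢ−1)) = 0.
Check two-phase: ΣzᵢKᵢ = 1.161 > 1 and Σzᵢ/Kᵢ = 1.862 > 1, so g(0) = 0.161 > 0 and g(1) = -0.862 < 0.
Newton iteration, ψ₁⁰ = 0.62:
  ψ₁ = 0.620: g = -0.3193, g' = -0.918 → ψ₁ = 0.272
  ψ₁ = 0.272: g = -0.0487, g' = -0.717 → ψ₁ = 0.204
  ψ₁ = 0.204: g = 0.0003, g' = -0.728 → ψ₁ = 0.205
Converged at ψ₁ = 0.205.
Drum-1 compositions:
  A: x = 0.178, y = 0.429
  B: x = 0.195, y = 0.365
  C: x = 0.627, y = 0.206
Drum-2 feed = drum-1 vapor: z₂ = (0.4291, 0.3646, 0.2063).
Drum 2:
Material balance + equilibrium reduce to Σ zᵢ(Kᵢ−1)/(1+ψ₂(Kᵢ−1)) = 0.
g(0) = ΣzᵢKᵢ − 1 = 0.089 and g(1) = 1 − Σzᵢ/Kᵢ = -0.638, so a root lies in (0, 1).
Newton iteration, ψ₂⁰ = 0.5:
  ψ₂ = 0.500: g = -0.0630, g' = -0.434 → ψ₂ = 0.355
  ψ₂ = 0.355: g = -0.0080, g' = -0.334 → ψ₂ = 0.331
  ψ₂ = 0.331: g = -0.0001, g' = -0.322 → ψ₂ = 0.330
Converged at ψ₂ = 0.330.
  A: x = 0.371, y = 0.547
  B: x = 0.349, y = 0.397
  C: x = 0.280, y = 0.056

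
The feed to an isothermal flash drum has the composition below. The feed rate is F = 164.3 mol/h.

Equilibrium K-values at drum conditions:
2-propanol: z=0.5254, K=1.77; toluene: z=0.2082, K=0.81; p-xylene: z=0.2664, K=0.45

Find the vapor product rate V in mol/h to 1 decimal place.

V = 105.1 mol/h

Rachford–Rice: g(ψ) = Σ zᵢ(Kᵢ−1)/(1+ψ(Kᵢ−1)) = 0.
Check two-phase: ΣzᵢKᵢ = 1.2185 > 1 and Σzᵢ/Kᵢ = 1.1459 > 1, so g(0) = 0.2185 > 0 and g(1) = -0.1459 < 0.
Newton iteration, ψ⁰ = 0.33:
  ψ = 0.3300: g = 0.10137, g' = -0.3269 → ψ = 0.6401
  ψ = 0.6401: g = -0.00017, g' = -0.3415 → ψ = 0.6396
Converged at ψ = 0.6396.
Then V = ψ·F = 0.6396·164.3 = 105.1 mol/h and L = F − V = 59.2 mol/h.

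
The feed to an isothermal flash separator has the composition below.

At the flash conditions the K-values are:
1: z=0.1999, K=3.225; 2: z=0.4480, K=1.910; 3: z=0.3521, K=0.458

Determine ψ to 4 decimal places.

Material balance + equilibrium reduce to Σ zᵢ(Kᵢ−1)/(1+ψ(Kᵢ−1)) = 0.
Feasibility: ΣzᵢKᵢ = 1.6616, Σzᵢ/Kᵢ = 1.0653 — both > 1, two phases present.
Iterate (Newton) starting at ψ = 0.6:
  ψ = 0.6000: g = 0.17138, g' = -0.5639 → ψ = 0.9039
  ψ = 0.9039: g = -0.00275, g' = -0.6184 → ψ = 0.8995
Converged at ψ = 0.8995.

ψ = 0.8995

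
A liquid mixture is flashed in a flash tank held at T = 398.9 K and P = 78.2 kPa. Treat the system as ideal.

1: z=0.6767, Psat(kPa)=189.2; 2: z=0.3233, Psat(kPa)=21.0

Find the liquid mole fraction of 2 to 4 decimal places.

Raoult's law: Kᵢ = Pᵢˢᵃᵗ/P = Pᵢˢᵃᵗ/78.2.
  K_1 = 189.2/78.2 = 2.419437, K_2 = 21.0/78.2 = 0.268542
Binary case is linear: z₁(K₁−1)(1+β(K₂−1)) + z₂(K₂−1)(1+β(K₁−1)) = 0
⇒ β = [z₁(K₁−1)+z₂(K₂−1)] / [−(K₁−1)(K₂−1)] = 0.72405/1.03826 = 0.6974
Compositions from xᵢ = zᵢ/(1+β(Kᵢ−1)), yᵢ = Kᵢxᵢ:
  1: x = 0.3401, y = 0.8228
  2: x = 0.6599, y = 0.1772

x_2 = 0.6599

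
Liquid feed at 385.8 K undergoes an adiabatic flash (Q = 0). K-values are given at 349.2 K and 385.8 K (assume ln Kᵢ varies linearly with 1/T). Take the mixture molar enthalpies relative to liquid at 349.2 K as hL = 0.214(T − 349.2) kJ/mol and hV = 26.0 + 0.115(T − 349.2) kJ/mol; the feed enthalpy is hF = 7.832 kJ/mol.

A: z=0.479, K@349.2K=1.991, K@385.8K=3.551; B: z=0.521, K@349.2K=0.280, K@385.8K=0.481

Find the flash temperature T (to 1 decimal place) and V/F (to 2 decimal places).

Adiabatic flash: solve Rachford–Rice at each trial T, then check hF = ψ·hV(T) + (1−ψ)·hL(T).
  T = 349.2 K: K = (1.991, 0.280), RR gives ψ = 0.140, H_out = 3.628 kJ/mol
  T = 385.8 K: K = (3.551, 0.481), RR gives ψ = 0.719, H_out = 23.914 kJ/mol
  T = 367.5 K: K = (2.698, 0.372), RR gives ψ = 0.456, H_out = 14.941 kJ/mol
  T = 358.4 K: K = (2.328, 0.324), RR gives ψ = 0.317, H_out = 9.911 kJ/mol
  T = 353.8 K: K = (2.155, 0.302), RR gives ψ = 0.235, H_out = 6.983 kJ/mol
  T = 356.1 K: K = (2.241, 0.313), RR gives ψ = 0.277, H_out = 8.490 kJ/mol
Linear interpolation between T = 353.8 (H_out = 6.983) and T = 356.1 (H_out = 8.490) on hF = 7.832 gives T ≈ 355.1 K, at which ψ = 0.26.

T = 355.1 K, V/F = 0.26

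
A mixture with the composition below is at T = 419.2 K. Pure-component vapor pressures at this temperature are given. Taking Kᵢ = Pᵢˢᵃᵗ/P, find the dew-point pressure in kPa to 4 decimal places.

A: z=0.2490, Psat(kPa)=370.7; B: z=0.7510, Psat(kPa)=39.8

Pdew = 51.1743 kPa

At the dew point ψ → 1, so Σzᵢ/Kᵢ = 1 with Kᵢ = Pᵢˢᵃᵗ/P ⇒ 1/P = Σzᵢ/Pᵢˢᵃᵗ.
1/P = 0.2490/370.7 + 0.7510/39.8 = 0.0195410 ⇒ P = 51.1743 kPa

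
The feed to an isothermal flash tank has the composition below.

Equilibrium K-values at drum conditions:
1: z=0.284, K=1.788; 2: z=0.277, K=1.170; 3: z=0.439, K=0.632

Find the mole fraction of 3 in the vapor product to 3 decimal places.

Rachford–Rice: g(β) = Σ zᵢ(Kᵢ−1)/(1+β(Kᵢ−1)) = 0.
Check two-phase: ΣzᵢKᵢ = 1.109 > 1 and Σzᵢ/Kᵢ = 1.090 > 1, so g(0) = 0.109 > 0 and g(1) = -0.090 < 0.
Newton iteration, β⁰ = 0.54:
  β = 0.540: g = -0.0015, g' = -0.186 → β = 0.532
Converged at β = 0.532.
Compositions from xᵢ = zᵢ/(1+β(Kᵢ−1)), yᵢ = Kᵢxᵢ:
  1: x = 0.200, y = 0.358
  2: x = 0.254, y = 0.297
  3: x = 0.546, y = 0.345

y_3 = 0.345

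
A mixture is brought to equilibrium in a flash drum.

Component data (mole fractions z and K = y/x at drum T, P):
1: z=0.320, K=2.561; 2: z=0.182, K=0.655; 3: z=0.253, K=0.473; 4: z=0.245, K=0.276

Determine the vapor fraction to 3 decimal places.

Material balance + equilibrium reduce to Σ zᵢ(Kᵢ−1)/(1+ψ(Kᵢ−1)) = 0.
Check two-phase: ΣzᵢKᵢ = 1.126 > 1 and Σzᵢ/Kᵢ = 1.825 > 1, so g(0) = 0.126 > 0 and g(1) = -0.825 < 0.
Newton–Raphson from ψ = 0.5:
  ψ = 0.500: g = -0.2544, g' = -0.723 → ψ = 0.148
  ψ = 0.148: g = -0.0037, g' = -0.782 → ψ = 0.143
Converged at ψ = 0.143.

ψ = 0.143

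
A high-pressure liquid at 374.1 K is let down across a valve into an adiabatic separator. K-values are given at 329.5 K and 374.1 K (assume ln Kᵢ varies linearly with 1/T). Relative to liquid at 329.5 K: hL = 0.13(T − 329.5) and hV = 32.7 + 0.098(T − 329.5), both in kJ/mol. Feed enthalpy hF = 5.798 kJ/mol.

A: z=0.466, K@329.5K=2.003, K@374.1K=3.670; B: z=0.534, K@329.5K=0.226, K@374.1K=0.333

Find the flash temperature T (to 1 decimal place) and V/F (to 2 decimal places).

Adiabatic flash: solve Rachford–Rice at each trial T, then check hF = ψ·hV(T) + (1−ψ)·hL(T).
  T = 329.5 K: K = (2.003, 0.226), RR gives ψ = 0.070, H_out = 2.278 kJ/mol
  T = 374.1 K: K = (3.670, 0.333), RR gives ψ = 0.499, H_out = 21.392 kJ/mol
  T = 351.8 K: K = (2.764, 0.278), RR gives ψ = 0.342, H_out = 13.852 kJ/mol
  T = 340.6 K: K = (2.364, 0.251), RR gives ψ = 0.231, H_out = 8.907 kJ/mol
  T = 335.1 K: K = (2.180, 0.239), RR gives ψ = 0.160, H_out = 5.921 kJ/mol
  T = 332.3 K: K = (2.091, 0.232), RR gives ψ = 0.117, H_out = 4.191 kJ/mol
  T = 333.7 K: K = (2.135, 0.235), RR gives ψ = 0.139, H_out = 5.076 kJ/mol
Linear interpolation between T = 333.7 (H_out = 5.076) and T = 335.1 (H_out = 5.921) on hF = 5.798 gives T ≈ 334.9 K, at which ψ = 0.16.

T = 334.9 K, V/F = 0.16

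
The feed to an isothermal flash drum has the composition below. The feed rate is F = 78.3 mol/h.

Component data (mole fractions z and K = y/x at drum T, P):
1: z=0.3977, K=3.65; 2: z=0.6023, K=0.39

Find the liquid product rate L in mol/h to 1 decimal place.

Rachford–Rice: g(ψ) = Σ zᵢ(Kᵢ−1)/(1+ψ(Kᵢ−1)) = 0.
Check two-phase: ΣzᵢKᵢ = 1.6865 > 1 and Σzᵢ/Kᵢ = 1.6533 > 1, so g(0) = 0.6865 > 0 and g(1) = -0.6533 < 0.
Binary case is linear: z₁(K₁−1)(1+ψ(K₂−1)) + z₂(K₂−1)(1+ψ(K₁−1)) = 0
⇒ ψ = [z₁(K₁−1)+z₂(K₂−1)] / [−(K₁−1)(K₂−1)] = 0.68650/1.61650 = 0.4247
Then V = ψ·F = 0.4247·78.3 = 33.3 mol/h and L = F − V = 45.0 mol/h.

L = 45.0 mol/h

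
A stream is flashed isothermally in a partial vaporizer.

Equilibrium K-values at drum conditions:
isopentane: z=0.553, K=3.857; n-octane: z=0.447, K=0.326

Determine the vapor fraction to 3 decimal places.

Rachford–Rice: g(ψ) = Σ zᵢ(Kᵢ−1)/(1+ψ(Kᵢ−1)) = 0.
Check two-phase: ΣzᵢKᵢ = 2.279 > 1 and Σzᵢ/Kᵢ = 1.515 > 1, so g(0) = 1.279 > 0 and g(1) = -0.515 < 0.
Binary case is linear: z₁(K₁−1)(1+ψ(K₂−1)) + z₂(K₂−1)(1+ψ(K₁−1)) = 0
⇒ ψ = [z₁(K₁−1)+z₂(K₂−1)] / [−(K₁−1)(K₂−1)] = 1.2786/1.9256 = 0.664

ψ = 0.664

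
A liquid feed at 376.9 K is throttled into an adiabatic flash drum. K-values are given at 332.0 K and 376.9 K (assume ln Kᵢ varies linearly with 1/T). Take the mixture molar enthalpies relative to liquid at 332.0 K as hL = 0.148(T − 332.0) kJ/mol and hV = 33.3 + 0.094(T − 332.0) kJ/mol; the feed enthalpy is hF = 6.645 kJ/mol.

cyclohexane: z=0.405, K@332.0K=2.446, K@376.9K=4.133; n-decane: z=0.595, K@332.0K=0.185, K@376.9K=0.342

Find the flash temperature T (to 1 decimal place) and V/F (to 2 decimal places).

Adiabatic flash: solve Rachford–Rice at each trial T, then check hF = ψ·hV(T) + (1−ψ)·hL(T).
  T = 332.0 K: K = (2.446, 0.185), RR gives ψ = 0.085, H_out = 2.846 kJ/mol
  T = 376.9 K: K = (4.133, 0.342), RR gives ψ = 0.426, H_out = 19.785 kJ/mol
  T = 354.4 K: K = (3.231, 0.256), RR gives ψ = 0.278, H_out = 12.232 kJ/mol
  T = 343.2 K: K = (2.824, 0.219), RR gives ψ = 0.192, H_out = 7.945 kJ/mol
  T = 337.6 K: K = (2.631, 0.202), RR gives ψ = 0.142, H_out = 5.530 kJ/mol
  T = 340.4 K: K = (2.727, 0.210), RR gives ψ = 0.168, H_out = 6.766 kJ/mol
  T = 339.0 K: K = (2.679, 0.206), RR gives ψ = 0.156, H_out = 6.156 kJ/mol
Linear interpolation between T = 339.0 (H_out = 6.156) and T = 340.4 (H_out = 6.766) on hF = 6.645 gives T ≈ 340.1 K, at which ψ = 0.17.

T = 340.1 K, V/F = 0.17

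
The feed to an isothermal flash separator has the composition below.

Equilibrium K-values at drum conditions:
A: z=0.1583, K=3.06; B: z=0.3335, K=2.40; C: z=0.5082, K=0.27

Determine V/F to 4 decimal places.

V/F = 0.3545

Newton–Raphson from V/F = 0.5:
  V/F = 0.5000: g = -0.14894, g' = -1.0608 → V/F = 0.3596
  V/F = 0.3596: g = -0.00515, g' = -1.0088 → V/F = 0.3545
Converged at V/F = 0.3545.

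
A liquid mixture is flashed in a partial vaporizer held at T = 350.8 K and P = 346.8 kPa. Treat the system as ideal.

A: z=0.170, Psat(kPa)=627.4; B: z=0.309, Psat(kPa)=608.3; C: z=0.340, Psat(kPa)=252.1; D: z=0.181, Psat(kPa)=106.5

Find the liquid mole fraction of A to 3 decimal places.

x_A = 0.127

Raoult's law: Kᵢ = Pᵢˢᵃᵗ/P = Pᵢˢᵃᵗ/346.8.
  K_A = 627.4/346.8 = 1.80911, K_B = 608.3/346.8 = 1.75404, K_C = 252.1/346.8 = 0.72693, K_D = 106.5/346.8 = 0.30709
Rachford–Rice: g(V/F) = Σ zᵢ(Kᵢ−1)/(1+V/F(Kᵢ−1)) = 0.
Feasibility: ΣzᵢKᵢ = 1.152, Σzᵢ/Kᵢ = 1.327 — both > 1, two phases present.
Newton–Raphson from V/F = 0.45:
  V/F = 0.450: g = -0.0133, g' = -0.374 → V/F = 0.414
Converged at V/F = 0.414.
Compositions from xᵢ = zᵢ/(1+V/F(Kᵢ−1)), yᵢ = Kᵢxᵢ:
  A: x = 0.127, y = 0.230
  B: x = 0.235, y = 0.413
  C: x = 0.383, y = 0.279
  D: x = 0.254, y = 0.078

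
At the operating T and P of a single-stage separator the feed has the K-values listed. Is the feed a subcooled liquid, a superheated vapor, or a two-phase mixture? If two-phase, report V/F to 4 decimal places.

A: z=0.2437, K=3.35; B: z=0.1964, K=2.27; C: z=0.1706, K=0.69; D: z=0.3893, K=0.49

ΣzᵢKᵢ = 1.5707; Σzᵢ/Kᵢ = 1.2010.
Both exceed 1, so a two-phase solution exists.
Let ψ = V/F and solve Σ zᵢ(Kᵢ−1)/(1+ψ(Kᵢ−1)) = 0.
Newton iteration, ψ⁰ = 0.55:
  ψ = 0.5500: g = 0.05696, g' = -0.5853 → ψ = 0.6473
  ψ = 0.6473: g = 0.00149, g' = -0.5585 → ψ = 0.6500
Converged at ψ = 0.6500.

two-phase, V/F = 0.6500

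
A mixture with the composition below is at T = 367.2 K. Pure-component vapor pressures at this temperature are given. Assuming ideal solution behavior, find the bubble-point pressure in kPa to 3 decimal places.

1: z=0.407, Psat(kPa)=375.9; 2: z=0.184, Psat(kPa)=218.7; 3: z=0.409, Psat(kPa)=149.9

Pbub = 254.541 kPa

At the bubble point ψ → 0, so ΣzᵢKᵢ = 1 with Kᵢ = Pᵢˢᵃᵗ/P ⇒ P = ΣzᵢPᵢˢᵃᵗ.
P = 0.407·375.9 + 0.184·218.7 + 0.409·149.9 = 254.541 kPa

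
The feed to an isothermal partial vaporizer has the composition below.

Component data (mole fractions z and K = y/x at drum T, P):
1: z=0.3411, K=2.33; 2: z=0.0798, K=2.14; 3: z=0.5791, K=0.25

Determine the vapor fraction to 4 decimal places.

Let ψ = V/F and solve Σ zᵢ(Kᵢ−1)/(1+ψ(Kᵢ−1)) = 0.
g(0) = ΣzᵢKᵢ − 1 = 0.1103 and g(1) = 1 − Σzᵢ/Kᵢ = -1.5001, so a root lies in (0, 1).
Newton iteration, ψ⁰ = 0.47:
  ψ = 0.4700: g = -0.33238, g' = -1.0494 → ψ = 0.1533
  ψ = 0.1533: g = -0.03645, g' = -0.9073 → ψ = 0.1131
  ψ = 0.1131: g = 0.00035, g' = -0.9262 → ψ = 0.1135
Converged at ψ = 0.1135.

ψ = 0.1135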